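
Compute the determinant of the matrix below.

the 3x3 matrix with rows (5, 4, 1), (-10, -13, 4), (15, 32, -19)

det(A) = -50

Forward elimination:
R2 <- R2 - (-2)*R1:  [  0  -5   6 ]
R3 <- R3 - (3)*R1:  [   0   20  -22 ]
R3 <- R3 - (-4)*R2:  [ 0  0  2 ]
Upper-triangular form:
[ 5   4  1 ]
[ 0  -5  6 ]
[ 0   0  2 ]
det(A) = (-1)^0 * (5) * (-5) * (2) = -50  (0 row swaps -> sign +1)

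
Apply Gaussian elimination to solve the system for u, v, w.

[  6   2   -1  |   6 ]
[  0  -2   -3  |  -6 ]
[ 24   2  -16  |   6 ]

Forward elimination on [A|b]:
R3 <- R3 - (4)*R1:  [   0   -6  -12  -18 ]
R3 <- R3 - (3)*R2:  [  0   0  -3   0 ]
Row echelon form:
[ 6   2  -1  |   6 ]
[ 0  -2  -3  |  -6 ]
[ 0   0  -3  |   0 ]
Back-substitution:
w = (0) / -3 = 0
v = (-6 - (-3)*(0)) / -2 = 3
u = (6 - (2)*(3) - (-1)*(0)) / 6 = 0

(0, 3, 0)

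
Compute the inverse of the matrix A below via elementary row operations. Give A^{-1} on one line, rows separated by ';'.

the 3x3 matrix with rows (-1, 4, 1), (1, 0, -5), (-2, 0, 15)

Gauss-Jordan on [A | I]:
R1 <- (1/-1)*R1:  [  1  -4  -1  |  -1   0   0 ]
R2 <- R2 - (1)*R1:  [  0   4  -4  |   1   1   0 ]
R3 <- R3 - (-2)*R1:  [  0  -8  13  |  -2   0   1 ]
R2 <- (1/4)*R2:  [   0    1   -1  |  1/4  1/4    0 ]
R1 <- R1 - (-4)*R2:  [  1   0  -5  |   0   1   0 ]
R3 <- R3 - (-8)*R2:  [ 0  0  5  |  0  2  1 ]
R3 <- (1/5)*R3:  [   0    0    1  |    0  2/5  1/5 ]
R1 <- R1 - (-5)*R3:  [ 1  0  0  |  0  3  1 ]
R2 <- R2 - (-1)*R3:  [     0      1      0  |    1/4  13/20    1/5 ]
Right block of [I | A^{-1}] is the inverse:
[   0      3    1 ]
[ 1/4  13/20  1/5 ]
[   0    2/5  1/5 ]

inverse = [0 3 1; 1/4 13/20 1/5; 0 2/5 1/5]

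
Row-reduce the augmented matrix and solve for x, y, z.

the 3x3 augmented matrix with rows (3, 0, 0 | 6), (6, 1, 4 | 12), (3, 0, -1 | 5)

(2, -4, 1)

Forward elimination on [A|b]:
R2 <- R2 - (2)*R1:  [ 0  1  4  0 ]
R3 <- R3 - (1)*R1:  [  0   0  -1  -1 ]
Row echelon form:
[ 3  0   0  |   6 ]
[ 0  1   4  |   0 ]
[ 0  0  -1  |  -1 ]
Back-substitution:
z = (-1) / -1 = 1
y = (0 - (4)*(1)) / 1 = -4
x = (6) / 3 = 2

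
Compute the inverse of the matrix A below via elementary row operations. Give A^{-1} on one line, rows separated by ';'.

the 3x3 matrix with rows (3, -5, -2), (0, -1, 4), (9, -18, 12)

inverse = [-10/3 -16/3 11/9; -2 -3 2/3; -1/2 -1/2 1/6]

Gauss-Jordan on [A | I]:
R1 <- (1/3)*R1:  [    1  -5/3  -2/3  |   1/3     0     0 ]
R3 <- R3 - (9)*R1:  [  0  -3  18  |  -3   0   1 ]
R2 <- (1/-1)*R2:  [  0   1  -4  |   0  -1   0 ]
R1 <- R1 - (-5/3)*R2:  [     1      0  -22/3  |    1/3   -5/3      0 ]
R3 <- R3 - (-3)*R2:  [  0   0   6  |  -3  -3   1 ]
R3 <- (1/6)*R3:  [    0     0     1  |  -1/2  -1/2   1/6 ]
R1 <- R1 - (-22/3)*R3:  [     1      0      0  |  -10/3  -16/3   11/9 ]
R2 <- R2 - (-4)*R3:  [   0    1    0  |   -2   -3  2/3 ]
Right block of [I | A^{-1}] is the inverse:
[ -10/3  -16/3  11/9 ]
[    -2     -3   2/3 ]
[  -1/2   -1/2   1/6 ]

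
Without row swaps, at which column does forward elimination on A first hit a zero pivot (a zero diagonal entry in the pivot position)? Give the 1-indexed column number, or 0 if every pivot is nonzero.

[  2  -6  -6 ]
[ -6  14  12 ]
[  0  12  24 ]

first zero-pivot column = 0

Naive forward elimination:
R2 <- R2 - (-3)*R1:  [  0  -4  -6 ]
R3 <- R3 - (-3)*R2:  [ 0  0  6 ]
All pivots nonzero; naive elimination completes without hitting a zero pivot.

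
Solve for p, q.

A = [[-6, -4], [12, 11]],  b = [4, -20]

Forward elimination on [A|b]:
R2 <- R2 - (-2)*R1:  [   0    3  -12 ]
Row echelon form:
[ -6  -4  |    4 ]
[  0   3  |  -12 ]
Back-substitution:
q = (-12) / 3 = -4
p = (4 - (-4)*(-4)) / -6 = 2

(2, -4)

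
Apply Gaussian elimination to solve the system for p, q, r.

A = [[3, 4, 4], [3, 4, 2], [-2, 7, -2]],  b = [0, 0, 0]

(0, 0, 0)

Forward elimination on [A|b]:
R2 <- R2 - (1)*R1:  [  0   0  -2   0 ]
R3 <- R3 - (-2/3)*R1:  [    0  29/3   2/3     0 ]
R2 <-> R3   (pivot in column 2 was zero)
[ 3     4    4  0 ]
[ 0  29/3  2/3  0 ]
[ 0     0   -2  0 ]
Row echelon form:
[ 3     4    4  |  0 ]
[ 0  29/3  2/3  |  0 ]
[ 0     0   -2  |  0 ]
Back-substitution:
r = (0) / -2 = 0
q = (0 - (2/3)*(0)) / (29/3) = 0
p = (0 - (4)*(0) - (4)*(0)) / 3 = 0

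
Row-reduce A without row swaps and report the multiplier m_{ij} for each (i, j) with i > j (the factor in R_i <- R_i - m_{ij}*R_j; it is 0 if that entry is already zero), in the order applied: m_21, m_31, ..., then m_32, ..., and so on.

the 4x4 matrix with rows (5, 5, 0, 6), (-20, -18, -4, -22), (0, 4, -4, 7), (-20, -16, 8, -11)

multipliers: -4, 0, -4, 2, 2, 4

Forward elimination:
R2 <- R2 - (-4)*R1:  [  0   2  -4   2 ]
R3: entry in column 1 is already 0 -> m_{31} = 0 (no row operation needed)
R4 <- R4 - (-4)*R1:  [  0   4   8  13 ]
R3 <- R3 - (2)*R2:  [ 0  0  4  3 ]
R4 <- R4 - (2)*R2:  [  0   0  16   9 ]
R4 <- R4 - (4)*R3:  [  0   0   0  -3 ]
Multipliers (in order of application): m_{21} = -4, m_{31} = 0, m_{41} = -4, m_{32} = 2, m_{42} = 2, m_{43} = 4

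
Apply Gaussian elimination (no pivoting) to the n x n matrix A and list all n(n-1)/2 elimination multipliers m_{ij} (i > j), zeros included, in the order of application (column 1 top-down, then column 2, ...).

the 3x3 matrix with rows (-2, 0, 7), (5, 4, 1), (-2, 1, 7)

Forward elimination:
R2 <- R2 - (-5/2)*R1:  [    0     4  37/2 ]
R3 <- R3 - (1)*R1:  [ 0  1  0 ]
R3 <- R3 - (1/4)*R2:  [     0      0  -37/8 ]
Multipliers (in order of application): m_{21} = -5/2, m_{31} = 1, m_{32} = 1/4

multipliers: -5/2, 1, 1/4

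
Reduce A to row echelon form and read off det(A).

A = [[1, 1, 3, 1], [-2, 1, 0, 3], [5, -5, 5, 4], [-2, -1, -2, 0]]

det(A) = -84

Forward elimination:
R2 <- R2 - (-2)*R1:  [ 0  3  6  5 ]
R3 <- R3 - (5)*R1:  [   0  -10  -10   -1 ]
R4 <- R4 - (-2)*R1:  [ 0  1  4  2 ]
R3 <- R3 - (-10/3)*R2:  [    0     0    10  47/3 ]
R4 <- R4 - (1/3)*R2:  [   0    0    2  1/3 ]
R4 <- R4 - (1/5)*R3:  [     0      0      0  -14/5 ]
Upper-triangular form:
[ 1  1   3      1 ]
[ 0  3   6      5 ]
[ 0  0  10   47/3 ]
[ 0  0   0  -14/5 ]
det(A) = (-1)^0 * (1) * (3) * (10) * (-14/5) = -84  (0 row swaps -> sign +1)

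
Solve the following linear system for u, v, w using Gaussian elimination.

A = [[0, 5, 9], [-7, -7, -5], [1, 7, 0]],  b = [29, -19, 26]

(-2, 4, 1)

Forward elimination on [A|b]:
R1 <-> R2   (pivot in column 1 was zero)
[ -7  -7  -5  -19 ]
[  0   5   9   29 ]
[  1   7   0   26 ]
R3 <- R3 - (-1/7)*R1:  [     0      6   -5/7  163/7 ]
R3 <- R3 - (6/5)*R2:  [       0        0  -403/35  -403/35 ]
Row echelon form:
[ -7  -7       -5  |      -19 ]
[  0   5        9  |       29 ]
[  0   0  -403/35  |  -403/35 ]
Back-substitution:
w = (-403/35) / (-403/35) = 1
v = (29 - (9)*(1)) / 5 = 4
u = (-19 - (-7)*(4) - (-5)*(1)) / -7 = -2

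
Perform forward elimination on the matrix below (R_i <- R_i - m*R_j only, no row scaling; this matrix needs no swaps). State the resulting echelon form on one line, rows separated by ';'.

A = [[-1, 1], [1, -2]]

Forward elimination:
R2 <- R2 - (-1)*R1:  [  0  -1 ]
Row echelon form:
[ -1   1 ]
[  0  -1 ]

REF = [-1 1; 0 -1]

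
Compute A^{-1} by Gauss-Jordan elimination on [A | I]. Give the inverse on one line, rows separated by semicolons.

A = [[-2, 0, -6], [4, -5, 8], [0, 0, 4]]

Gauss-Jordan on [A | I]:
R1 <- (1/-2)*R1:  [    1     0     3  |  -1/2     0     0 ]
R2 <- R2 - (4)*R1:  [  0  -5  -4  |   2   1   0 ]
R2 <- (1/-5)*R2:  [    0     1   4/5  |  -2/5  -1/5     0 ]
R3 <- (1/4)*R3:  [   0    0    1  |    0    0  1/4 ]
R1 <- R1 - (3)*R3:  [    1     0     0  |  -1/2     0  -3/4 ]
R2 <- R2 - (4/5)*R3:  [    0     1     0  |  -2/5  -1/5  -1/5 ]
Right block of [I | A^{-1}] is the inverse:
[ -1/2     0  -3/4 ]
[ -2/5  -1/5  -1/5 ]
[    0     0   1/4 ]

inverse = [-1/2 0 -3/4; -2/5 -1/5 -1/5; 0 0 1/4]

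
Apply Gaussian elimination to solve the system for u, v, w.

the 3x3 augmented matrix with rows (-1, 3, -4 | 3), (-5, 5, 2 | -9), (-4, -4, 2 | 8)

(-1, -2, -2)

Forward elimination on [A|b]:
R2 <- R2 - (5)*R1:  [   0  -10   22  -24 ]
R3 <- R3 - (4)*R1:  [   0  -16   18   -4 ]
R3 <- R3 - (8/5)*R2:  [     0      0  -86/5  172/5 ]
Row echelon form:
[ -1    3     -4  |      3 ]
[  0  -10     22  |    -24 ]
[  0    0  -86/5  |  172/5 ]
Back-substitution:
w = (172/5) / (-86/5) = -2
v = (-24 - (22)*(-2)) / -10 = -2
u = (3 - (3)*(-2) - (-4)*(-2)) / -1 = -1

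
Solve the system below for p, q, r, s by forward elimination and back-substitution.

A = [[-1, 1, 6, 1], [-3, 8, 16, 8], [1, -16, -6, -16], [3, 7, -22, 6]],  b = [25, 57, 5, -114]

(-3, -5, 4, 3)

Forward elimination on [A|b]:
R2 <- R2 - (3)*R1:  [   0    5   -2    5  -18 ]
R3 <- R3 - (-1)*R1:  [   0  -15    0  -15   30 ]
R4 <- R4 - (-3)*R1:  [   0   10   -4    9  -39 ]
R3 <- R3 - (-3)*R2:  [   0    0   -6    0  -24 ]
R4 <- R4 - (2)*R2:  [  0   0   0  -1  -3 ]
Row echelon form:
[ -1  1   6   1  |   25 ]
[  0  5  -2   5  |  -18 ]
[  0  0  -6   0  |  -24 ]
[  0  0   0  -1  |   -3 ]
Back-substitution:
s = (-3) / -1 = 3
r = (-24) / -6 = 4
q = (-18 - (-2)*(4) - (5)*(3)) / 5 = -5
p = (25 - (1)*(-5) - (6)*(4) - (1)*(3)) / -1 = -3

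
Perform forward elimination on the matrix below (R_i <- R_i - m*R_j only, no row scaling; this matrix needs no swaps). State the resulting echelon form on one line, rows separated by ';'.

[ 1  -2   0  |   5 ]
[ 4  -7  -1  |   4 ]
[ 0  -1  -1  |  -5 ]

REF = [1 -2 0 5; 0 1 -1 -16; 0 0 -2 -21]

Forward elimination:
R2 <- R2 - (4)*R1:  [   0    1   -1  -16 ]
R3 <- R3 - (-1)*R2:  [   0    0   -2  -21 ]
Row echelon form:
[ 1  -2   0  |    5 ]
[ 0   1  -1  |  -16 ]
[ 0   0  -2  |  -21 ]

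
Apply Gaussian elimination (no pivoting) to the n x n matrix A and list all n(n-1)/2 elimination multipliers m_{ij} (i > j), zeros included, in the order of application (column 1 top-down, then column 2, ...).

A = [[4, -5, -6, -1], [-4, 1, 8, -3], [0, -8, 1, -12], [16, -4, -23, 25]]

multipliers: -1, 0, 4, 2, -4, -3

Forward elimination:
R2 <- R2 - (-1)*R1:  [  0  -4   2  -4 ]
R3: entry in column 1 is already 0 -> m_{31} = 0 (no row operation needed)
R4 <- R4 - (4)*R1:  [  0  16   1  29 ]
R3 <- R3 - (2)*R2:  [  0   0  -3  -4 ]
R4 <- R4 - (-4)*R2:  [  0   0   9  13 ]
R4 <- R4 - (-3)*R3:  [ 0  0  0  1 ]
Multipliers (in order of application): m_{21} = -1, m_{31} = 0, m_{41} = 4, m_{32} = 2, m_{42} = -4, m_{43} = -3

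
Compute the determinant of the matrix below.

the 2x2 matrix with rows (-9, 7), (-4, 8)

Forward elimination:
R2 <- R2 - (4/9)*R1:  [    0  44/9 ]
Upper-triangular form:
[ -9     7 ]
[  0  44/9 ]
det(A) = (-1)^0 * (-9) * (44/9) = -44  (0 row swaps -> sign +1)

det(A) = -44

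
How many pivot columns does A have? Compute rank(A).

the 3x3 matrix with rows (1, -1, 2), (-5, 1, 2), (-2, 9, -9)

Row reduction:
R2 <- R2 - (-5)*R1:  [  0  -4  12 ]
R3 <- R3 - (-2)*R1:  [  0   7  -5 ]
R3 <- R3 - (-7/4)*R2:  [  0   0  16 ]
Row echelon form:
[ 1  -1   2 ]
[ 0  -4  12 ]
[ 0   0  16 ]
Nonzero rows / pivot columns: 3

rank(A) = 3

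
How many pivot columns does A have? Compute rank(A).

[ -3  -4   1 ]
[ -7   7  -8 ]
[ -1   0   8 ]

Row reduction:
R2 <- R2 - (7/3)*R1:  [     0   49/3  -31/3 ]
R3 <- R3 - (1/3)*R1:  [    0   4/3  23/3 ]
R3 <- R3 - (4/49)*R2:  [      0       0  417/49 ]
Row echelon form:
[ -3    -4       1 ]
[  0  49/3   -31/3 ]
[  0     0  417/49 ]
Nonzero rows / pivot columns: 3

rank(A) = 3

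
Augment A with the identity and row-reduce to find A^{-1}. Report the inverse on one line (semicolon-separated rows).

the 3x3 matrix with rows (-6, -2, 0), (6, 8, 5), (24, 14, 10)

inverse = [-1/18 -1/9 1/18; -1/3 1/3 -1/6; 3/5 -1/5 1/5]

Gauss-Jordan on [A | I]:
R1 <- (1/-6)*R1:  [    1   1/3     0  |  -1/6     0     0 ]
R2 <- R2 - (6)*R1:  [ 0  6  5  |  1  1  0 ]
R3 <- R3 - (24)*R1:  [  0   6  10  |   4   0   1 ]
R2 <- (1/6)*R2:  [   0    1  5/6  |  1/6  1/6    0 ]
R1 <- R1 - (1/3)*R2:  [     1      0  -5/18  |   -2/9  -1/18      0 ]
R3 <- R3 - (6)*R2:  [  0   0   5  |   3  -1   1 ]
R3 <- (1/5)*R3:  [    0     0     1  |   3/5  -1/5   1/5 ]
R1 <- R1 - (-5/18)*R3:  [     1      0      0  |  -1/18   -1/9   1/18 ]
R2 <- R2 - (5/6)*R3:  [    0     1     0  |  -1/3   1/3  -1/6 ]
Right block of [I | A^{-1}] is the inverse:
[ -1/18  -1/9  1/18 ]
[  -1/3   1/3  -1/6 ]
[   3/5  -1/5   1/5 ]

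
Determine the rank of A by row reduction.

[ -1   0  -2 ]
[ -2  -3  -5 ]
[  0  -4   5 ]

rank(A) = 3

Row reduction:
R2 <- R2 - (2)*R1:  [  0  -3  -1 ]
R3 <- R3 - (4/3)*R2:  [    0     0  19/3 ]
Row echelon form:
[ -1   0    -2 ]
[  0  -3    -1 ]
[  0   0  19/3 ]
Nonzero rows / pivot columns: 3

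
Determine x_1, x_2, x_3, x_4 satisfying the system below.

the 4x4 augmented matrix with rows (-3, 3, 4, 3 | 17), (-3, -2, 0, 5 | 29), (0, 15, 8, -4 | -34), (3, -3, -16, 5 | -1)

Forward elimination on [A|b]:
R2 <- R2 - (1)*R1:  [  0  -5  -4   2  12 ]
R4 <- R4 - (-1)*R1:  [   0    0  -12    8   16 ]
R3 <- R3 - (-3)*R2:  [  0   0  -4   2   2 ]
R4 <- R4 - (3)*R3:  [  0   0   0   2  10 ]
Row echelon form:
[ -3   3   4  3  |  17 ]
[  0  -5  -4  2  |  12 ]
[  0   0  -4  2  |   2 ]
[  0   0   0  2  |  10 ]
Back-substitution:
x_4 = (10) / 2 = 5
x_3 = (2 - (2)*(5)) / -4 = 2
x_2 = (12 - (-4)*(2) - (2)*(5)) / -5 = -2
x_1 = (17 - (3)*(-2) - (4)*(2) - (3)*(5)) / -3 = 0

(0, -2, 2, 5)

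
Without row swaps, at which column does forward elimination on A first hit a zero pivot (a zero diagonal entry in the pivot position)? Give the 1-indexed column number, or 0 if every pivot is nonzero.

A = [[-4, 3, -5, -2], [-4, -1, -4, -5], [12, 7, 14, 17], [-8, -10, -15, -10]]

first zero-pivot column = 0

Naive forward elimination:
R2 <- R2 - (1)*R1:  [  0  -4   1  -3 ]
R3 <- R3 - (-3)*R1:  [  0  16  -1  11 ]
R4 <- R4 - (2)*R1:  [   0  -16   -5   -6 ]
R3 <- R3 - (-4)*R2:  [  0   0   3  -1 ]
R4 <- R4 - (4)*R2:  [  0   0  -9   6 ]
R4 <- R4 - (-3)*R3:  [ 0  0  0  3 ]
All pivots nonzero; naive elimination completes without hitting a zero pivot.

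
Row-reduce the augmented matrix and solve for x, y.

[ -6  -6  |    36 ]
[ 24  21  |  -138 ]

(-4, -2)

Forward elimination on [A|b]:
R2 <- R2 - (-4)*R1:  [  0  -3   6 ]
Row echelon form:
[ -6  -6  |  36 ]
[  0  -3  |   6 ]
Back-substitution:
y = (6) / -3 = -2
x = (36 - (-6)*(-2)) / -6 = -4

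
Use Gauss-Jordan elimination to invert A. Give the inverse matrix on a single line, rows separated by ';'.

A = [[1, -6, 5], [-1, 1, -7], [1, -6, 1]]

Gauss-Jordan on [A | I]:
R2 <- R2 - (-1)*R1:  [  0  -5  -2  |   1   1   0 ]
R3 <- R3 - (1)*R1:  [  0   0  -4  |  -1   0   1 ]
R2 <- (1/-5)*R2:  [    0     1   2/5  |  -1/5  -1/5     0 ]
R1 <- R1 - (-6)*R2:  [    1     0  37/5  |  -1/5  -6/5     0 ]
R3 <- (1/-4)*R3:  [    0     0     1  |   1/4     0  -1/4 ]
R1 <- R1 - (37/5)*R3:  [      1       0       0  |  -41/20    -6/5   37/20 ]
R2 <- R2 - (2/5)*R3:  [     0      1      0  |  -3/10   -1/5   1/10 ]
Right block of [I | A^{-1}] is the inverse:
[ -41/20  -6/5  37/20 ]
[  -3/10  -1/5   1/10 ]
[    1/4     0   -1/4 ]

inverse = [-41/20 -6/5 37/20; -3/10 -1/5 1/10; 1/4 0 -1/4]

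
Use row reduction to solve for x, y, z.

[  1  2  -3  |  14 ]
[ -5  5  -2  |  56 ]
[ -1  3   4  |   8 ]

(-5, 5, -3)

Forward elimination on [A|b]:
R2 <- R2 - (-5)*R1:  [   0   15  -17  126 ]
R3 <- R3 - (-1)*R1:  [  0   5   1  22 ]
R3 <- R3 - (1/3)*R2:  [    0     0  20/3   -20 ]
Row echelon form:
[ 1   2    -3  |   14 ]
[ 0  15   -17  |  126 ]
[ 0   0  20/3  |  -20 ]
Back-substitution:
z = (-20) / (20/3) = -3
y = (126 - (-17)*(-3)) / 15 = 5
x = (14 - (2)*(5) - (-3)*(-3)) / 1 = -5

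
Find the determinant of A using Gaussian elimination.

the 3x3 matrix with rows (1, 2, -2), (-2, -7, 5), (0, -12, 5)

det(A) = -3

Forward elimination:
R2 <- R2 - (-2)*R1:  [  0  -3   1 ]
R3 <- R3 - (4)*R2:  [ 0  0  1 ]
Upper-triangular form:
[ 1   2  -2 ]
[ 0  -3   1 ]
[ 0   0   1 ]
det(A) = (-1)^0 * (1) * (-3) * (1) = -3  (0 row swaps -> sign +1)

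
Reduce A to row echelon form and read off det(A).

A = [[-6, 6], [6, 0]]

det(A) = -36

Forward elimination:
R2 <- R2 - (-1)*R1:  [ 0  6 ]
Upper-triangular form:
[ -6  6 ]
[  0  6 ]
det(A) = (-1)^0 * (-6) * (6) = -36  (0 row swaps -> sign +1)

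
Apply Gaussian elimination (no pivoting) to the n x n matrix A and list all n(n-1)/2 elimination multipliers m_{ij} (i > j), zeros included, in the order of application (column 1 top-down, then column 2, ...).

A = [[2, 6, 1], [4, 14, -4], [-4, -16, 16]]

Forward elimination:
R2 <- R2 - (2)*R1:  [  0   2  -6 ]
R3 <- R3 - (-2)*R1:  [  0  -4  18 ]
R3 <- R3 - (-2)*R2:  [ 0  0  6 ]
Multipliers (in order of application): m_{21} = 2, m_{31} = -2, m_{32} = -2

multipliers: 2, -2, -2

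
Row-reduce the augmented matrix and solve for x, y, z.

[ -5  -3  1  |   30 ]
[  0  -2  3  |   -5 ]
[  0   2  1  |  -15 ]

(-4, -5, -5)

Forward elimination on [A|b]:
R3 <- R3 - (-1)*R2:  [   0    0    4  -20 ]
Row echelon form:
[ -5  -3  1  |   30 ]
[  0  -2  3  |   -5 ]
[  0   0  4  |  -20 ]
Back-substitution:
z = (-20) / 4 = -5
y = (-5 - (3)*(-5)) / -2 = -5
x = (30 - (-3)*(-5) - (1)*(-5)) / -5 = -4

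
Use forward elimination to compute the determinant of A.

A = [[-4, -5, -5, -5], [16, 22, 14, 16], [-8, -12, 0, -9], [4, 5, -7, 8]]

det(A) = 192

Forward elimination:
R2 <- R2 - (-4)*R1:  [  0   2  -6  -4 ]
R3 <- R3 - (2)*R1:  [  0  -2  10   1 ]
R4 <- R4 - (-1)*R1:  [   0    0  -12    3 ]
R3 <- R3 - (-1)*R2:  [  0   0   4  -3 ]
R4 <- R4 - (-3)*R3:  [  0   0   0  -6 ]
Upper-triangular form:
[ -4  -5  -5  -5 ]
[  0   2  -6  -4 ]
[  0   0   4  -3 ]
[  0   0   0  -6 ]
det(A) = (-1)^0 * (-4) * (2) * (4) * (-6) = 192  (0 row swaps -> sign +1)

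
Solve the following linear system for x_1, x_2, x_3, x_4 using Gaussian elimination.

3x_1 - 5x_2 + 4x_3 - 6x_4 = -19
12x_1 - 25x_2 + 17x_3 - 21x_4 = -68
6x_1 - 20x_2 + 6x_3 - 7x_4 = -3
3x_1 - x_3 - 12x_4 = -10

(-1, -2, -5, 1)

Forward elimination on [A|b]:
R2 <- R2 - (4)*R1:  [  0  -5   1   3   8 ]
R3 <- R3 - (2)*R1:  [   0  -10   -2    5   35 ]
R4 <- R4 - (1)*R1:  [  0   5  -5  -6   9 ]
R3 <- R3 - (2)*R2:  [  0   0  -4  -1  19 ]
R4 <- R4 - (-1)*R2:  [  0   0  -4  -3  17 ]
R4 <- R4 - (1)*R3:  [  0   0   0  -2  -2 ]
Row echelon form:
[ 3  -5   4  -6  |  -19 ]
[ 0  -5   1   3  |    8 ]
[ 0   0  -4  -1  |   19 ]
[ 0   0   0  -2  |   -2 ]
Back-substitution:
x_4 = (-2) / -2 = 1
x_3 = (19 - (-1)*(1)) / -4 = -5
x_2 = (8 - (1)*(-5) - (3)*(1)) / -5 = -2
x_1 = (-19 - (-5)*(-2) - (4)*(-5) - (-6)*(1)) / 3 = -1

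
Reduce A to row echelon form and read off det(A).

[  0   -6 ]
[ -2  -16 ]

Forward elimination:
R1 <-> R2   (pivot in column 1 was zero)
[ -2  -16 ]
[  0   -6 ]
Upper-triangular form:
[ -2  -16 ]
[  0   -6 ]
det(A) = (-1)^1 * (-2) * (-6) = -12  (1 row swap -> sign -1)

det(A) = -12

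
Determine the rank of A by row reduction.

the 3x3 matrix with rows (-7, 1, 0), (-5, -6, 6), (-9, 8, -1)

rank(A) = 3

Row reduction:
R2 <- R2 - (5/7)*R1:  [     0  -47/7      6 ]
R3 <- R3 - (9/7)*R1:  [    0  47/7    -1 ]
R3 <- R3 - (-1)*R2:  [ 0  0  5 ]
Row echelon form:
[ -7      1  0 ]
[  0  -47/7  6 ]
[  0      0  5 ]
Nonzero rows / pivot columns: 3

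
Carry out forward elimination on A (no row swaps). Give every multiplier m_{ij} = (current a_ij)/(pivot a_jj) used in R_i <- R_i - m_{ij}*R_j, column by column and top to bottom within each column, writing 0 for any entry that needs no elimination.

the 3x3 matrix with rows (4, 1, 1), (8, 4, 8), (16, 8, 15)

multipliers: 2, 4, 2

Forward elimination:
R2 <- R2 - (2)*R1:  [ 0  2  6 ]
R3 <- R3 - (4)*R1:  [  0   4  11 ]
R3 <- R3 - (2)*R2:  [  0   0  -1 ]
Multipliers (in order of application): m_{21} = 2, m_{31} = 4, m_{32} = 2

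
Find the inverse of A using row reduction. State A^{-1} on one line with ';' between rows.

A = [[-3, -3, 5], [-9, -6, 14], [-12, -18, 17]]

inverse = [10/3 -13/15 -4/15; -1/3 1/5 -1/15; 2 -2/5 -1/5]

Gauss-Jordan on [A | I]:
R1 <- (1/-3)*R1:  [    1     1  -5/3  |  -1/3     0     0 ]
R2 <- R2 - (-9)*R1:  [  0   3  -1  |  -3   1   0 ]
R3 <- R3 - (-12)*R1:  [  0  -6  -3  |  -4   0   1 ]
R2 <- (1/3)*R2:  [    0     1  -1/3  |    -1   1/3     0 ]
R1 <- R1 - (1)*R2:  [    1     0  -4/3  |   2/3  -1/3     0 ]
R3 <- R3 - (-6)*R2:  [   0    0   -5  |  -10    2    1 ]
R3 <- (1/-5)*R3:  [    0     0     1  |     2  -2/5  -1/5 ]
R1 <- R1 - (-4/3)*R3:  [      1       0       0  |    10/3  -13/15   -4/15 ]
R2 <- R2 - (-1/3)*R3:  [     0      1      0  |   -1/3    1/5  -1/15 ]
Right block of [I | A^{-1}] is the inverse:
[ 10/3  -13/15  -4/15 ]
[ -1/3     1/5  -1/15 ]
[    2    -2/5   -1/5 ]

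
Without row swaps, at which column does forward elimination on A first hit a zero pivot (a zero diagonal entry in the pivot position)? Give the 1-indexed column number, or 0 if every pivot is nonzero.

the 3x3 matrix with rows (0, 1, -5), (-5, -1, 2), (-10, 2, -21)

first zero-pivot column = 1

Naive forward elimination:
Pivot entry (1,1) is zero but row 2 has -5 in column 1 -> naive elimination stops; a row interchange (e.g. R1 <-> R2) would be required here.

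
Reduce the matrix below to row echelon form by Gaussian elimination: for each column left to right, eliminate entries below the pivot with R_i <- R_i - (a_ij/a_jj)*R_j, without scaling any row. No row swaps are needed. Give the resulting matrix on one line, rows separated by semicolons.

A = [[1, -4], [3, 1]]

Forward elimination:
R2 <- R2 - (3)*R1:  [  0  13 ]
Row echelon form:
[ 1  -4 ]
[ 0  13 ]

REF = [1 -4; 0 13]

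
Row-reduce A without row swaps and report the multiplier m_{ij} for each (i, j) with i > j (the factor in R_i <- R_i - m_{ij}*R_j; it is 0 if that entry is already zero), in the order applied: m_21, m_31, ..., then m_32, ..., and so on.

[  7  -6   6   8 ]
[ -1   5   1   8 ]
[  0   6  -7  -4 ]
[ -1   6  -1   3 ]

multipliers: -1/7, 0, -1/7, 42/29, 36/29, 71/281

Forward elimination:
R2 <- R2 - (-1/7)*R1:  [    0  29/7  13/7  64/7 ]
R3: entry in column 1 is already 0 -> m_{31} = 0 (no row operation needed)
R4 <- R4 - (-1/7)*R1:  [    0  36/7  -1/7  29/7 ]
R3 <- R3 - (42/29)*R2:  [       0        0  -281/29  -500/29 ]
R4 <- R4 - (36/29)*R2:  [       0        0   -71/29  -209/29 ]
R4 <- R4 - (71/281)*R3:  [        0         0         0  -801/281 ]
Multipliers (in order of application): m_{21} = -1/7, m_{31} = 0, m_{41} = -1/7, m_{32} = 42/29, m_{42} = 36/29, m_{43} = 71/281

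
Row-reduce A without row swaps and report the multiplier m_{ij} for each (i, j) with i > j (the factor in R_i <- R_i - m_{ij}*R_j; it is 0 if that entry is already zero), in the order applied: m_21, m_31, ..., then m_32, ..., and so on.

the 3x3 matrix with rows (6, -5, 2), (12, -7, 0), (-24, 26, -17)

Forward elimination:
R2 <- R2 - (2)*R1:  [  0   3  -4 ]
R3 <- R3 - (-4)*R1:  [  0   6  -9 ]
R3 <- R3 - (2)*R2:  [  0   0  -1 ]
Multipliers (in order of application): m_{21} = 2, m_{31} = -4, m_{32} = 2

multipliers: 2, -4, 2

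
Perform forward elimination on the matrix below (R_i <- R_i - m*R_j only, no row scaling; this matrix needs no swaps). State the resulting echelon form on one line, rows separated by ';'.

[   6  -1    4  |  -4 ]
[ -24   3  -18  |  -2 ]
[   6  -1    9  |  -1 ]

Forward elimination:
R2 <- R2 - (-4)*R1:  [   0   -1   -2  -18 ]
R3 <- R3 - (1)*R1:  [ 0  0  5  3 ]
Row echelon form:
[ 6  -1   4  |   -4 ]
[ 0  -1  -2  |  -18 ]
[ 0   0   5  |    3 ]

REF = [6 -1 4 -4; 0 -1 -2 -18; 0 0 5 3]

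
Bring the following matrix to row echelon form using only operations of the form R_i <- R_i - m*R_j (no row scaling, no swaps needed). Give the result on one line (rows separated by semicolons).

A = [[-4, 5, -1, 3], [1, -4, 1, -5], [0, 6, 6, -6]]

Forward elimination:
R2 <- R2 - (-1/4)*R1:  [     0  -11/4    3/4  -17/4 ]
R3 <- R3 - (-24/11)*R2:  [       0        0    84/11  -168/11 ]
Row echelon form:
[ -4      5     -1        3 ]
[  0  -11/4    3/4    -17/4 ]
[  0      0  84/11  -168/11 ]

REF = [-4 5 -1 3; 0 -11/4 3/4 -17/4; 0 0 84/11 -168/11]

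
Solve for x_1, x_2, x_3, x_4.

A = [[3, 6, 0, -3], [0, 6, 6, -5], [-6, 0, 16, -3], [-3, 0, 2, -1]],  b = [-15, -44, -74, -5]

(-3, 1, -5, 4)

Forward elimination on [A|b]:
R3 <- R3 - (-2)*R1:  [    0    12    16    -9  -104 ]
R4 <- R4 - (-1)*R1:  [   0    6    2   -4  -20 ]
R3 <- R3 - (2)*R2:  [   0    0    4    1  -16 ]
R4 <- R4 - (1)*R2:  [  0   0  -4   1  24 ]
R4 <- R4 - (-1)*R3:  [ 0  0  0  2  8 ]
Row echelon form:
[ 3  6  0  -3  |  -15 ]
[ 0  6  6  -5  |  -44 ]
[ 0  0  4   1  |  -16 ]
[ 0  0  0   2  |    8 ]
Back-substitution:
x_4 = (8) / 2 = 4
x_3 = (-16 - (1)*(4)) / 4 = -5
x_2 = (-44 - (6)*(-5) - (-5)*(4)) / 6 = 1
x_1 = (-15 - (6)*(1) - (-3)*(4)) / 3 = -3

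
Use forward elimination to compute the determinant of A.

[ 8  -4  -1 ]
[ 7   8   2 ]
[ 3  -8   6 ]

det(A) = 736

Forward elimination:
R2 <- R2 - (7/8)*R1:  [    0  23/2  23/8 ]
R3 <- R3 - (3/8)*R1:  [     0  -13/2   51/8 ]
R3 <- R3 - (-13/23)*R2:  [ 0  0  8 ]
Upper-triangular form:
[ 8    -4    -1 ]
[ 0  23/2  23/8 ]
[ 0     0     8 ]
det(A) = (-1)^0 * (8) * (23/2) * (8) = 736  (0 row swaps -> sign +1)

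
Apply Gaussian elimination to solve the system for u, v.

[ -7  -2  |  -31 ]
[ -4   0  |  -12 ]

Forward elimination on [A|b]:
R2 <- R2 - (4/7)*R1:  [    0   8/7  40/7 ]
Row echelon form:
[ -7   -2  |   -31 ]
[  0  8/7  |  40/7 ]
Back-substitution:
v = (40/7) / (8/7) = 5
u = (-31 - (-2)*(5)) / -7 = 3

(3, 5)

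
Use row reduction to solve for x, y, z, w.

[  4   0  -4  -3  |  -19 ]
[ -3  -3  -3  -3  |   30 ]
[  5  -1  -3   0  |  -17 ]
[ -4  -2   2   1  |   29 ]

Forward elimination on [A|b]:
R2 <- R2 - (-3/4)*R1:  [     0     -3     -6  -21/4   63/4 ]
R3 <- R3 - (5/4)*R1:  [    0    -1     2  15/4  27/4 ]
R4 <- R4 - (-1)*R1:  [  0  -2  -2  -2  10 ]
R3 <- R3 - (1/3)*R2:  [    0     0     4  11/2   3/2 ]
R4 <- R4 - (2/3)*R2:  [    0     0     2   3/2  -1/2 ]
R4 <- R4 - (1/2)*R3:  [    0     0     0  -5/4  -5/4 ]
Row echelon form:
[ 4   0  -4     -3  |   -19 ]
[ 0  -3  -6  -21/4  |  63/4 ]
[ 0   0   4   11/2  |   3/2 ]
[ 0   0   0   -5/4  |  -5/4 ]
Back-substitution:
w = (-5/4) / (-5/4) = 1
z = (3/2 - (11/2)*(1)) / 4 = -1
y = (63/4 - (-6)*(-1) - (-21/4)*(1)) / -3 = -5
x = (-19 - (-4)*(-1) - (-3)*(1)) / 4 = -5

(-5, -5, -1, 1)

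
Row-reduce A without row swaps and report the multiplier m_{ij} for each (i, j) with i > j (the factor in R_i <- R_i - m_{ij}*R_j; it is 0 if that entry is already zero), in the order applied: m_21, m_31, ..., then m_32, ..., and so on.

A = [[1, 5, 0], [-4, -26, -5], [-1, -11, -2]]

multipliers: -4, -1, 1

Forward elimination:
R2 <- R2 - (-4)*R1:  [  0  -6  -5 ]
R3 <- R3 - (-1)*R1:  [  0  -6  -2 ]
R3 <- R3 - (1)*R2:  [ 0  0  3 ]
Multipliers (in order of application): m_{21} = -4, m_{31} = -1, m_{32} = 1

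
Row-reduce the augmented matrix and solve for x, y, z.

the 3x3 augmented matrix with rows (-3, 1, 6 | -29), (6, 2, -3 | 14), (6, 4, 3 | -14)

Forward elimination on [A|b]:
R2 <- R2 - (-2)*R1:  [   0    4    9  -44 ]
R3 <- R3 - (-2)*R1:  [   0    6   15  -72 ]
R3 <- R3 - (3/2)*R2:  [   0    0  3/2   -6 ]
Row echelon form:
[ -3  1    6  |  -29 ]
[  0  4    9  |  -44 ]
[  0  0  3/2  |   -6 ]
Back-substitution:
z = (-6) / (3/2) = -4
y = (-44 - (9)*(-4)) / 4 = -2
x = (-29 - (1)*(-2) - (6)*(-4)) / -3 = 1

(1, -2, -4)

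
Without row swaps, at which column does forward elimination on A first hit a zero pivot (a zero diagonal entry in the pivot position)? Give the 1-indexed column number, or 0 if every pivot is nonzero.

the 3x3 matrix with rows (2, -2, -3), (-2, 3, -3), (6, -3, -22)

first zero-pivot column = 0

Naive forward elimination:
R2 <- R2 - (-1)*R1:  [  0   1  -6 ]
R3 <- R3 - (3)*R1:  [   0    3  -13 ]
R3 <- R3 - (3)*R2:  [ 0  0  5 ]
All pivots nonzero; naive elimination completes without hitting a zero pivot.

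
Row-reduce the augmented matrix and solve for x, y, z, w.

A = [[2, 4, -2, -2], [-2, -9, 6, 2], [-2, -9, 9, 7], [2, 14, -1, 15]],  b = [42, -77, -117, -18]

(5, 3, -5, -5)

Forward elimination on [A|b]:
R2 <- R2 - (-1)*R1:  [   0   -5    4    0  -35 ]
R3 <- R3 - (-1)*R1:  [   0   -5    7    5  -75 ]
R4 <- R4 - (1)*R1:  [   0   10    1   17  -60 ]
R3 <- R3 - (1)*R2:  [   0    0    3    5  -40 ]
R4 <- R4 - (-2)*R2:  [    0     0     9    17  -130 ]
R4 <- R4 - (3)*R3:  [   0    0    0    2  -10 ]
Row echelon form:
[ 2   4  -2  -2  |   42 ]
[ 0  -5   4   0  |  -35 ]
[ 0   0   3   5  |  -40 ]
[ 0   0   0   2  |  -10 ]
Back-substitution:
w = (-10) / 2 = -5
z = (-40 - (5)*(-5)) / 3 = -5
y = (-35 - (4)*(-5)) / -5 = 3
x = (42 - (4)*(3) - (-2)*(-5) - (-2)*(-5)) / 2 = 5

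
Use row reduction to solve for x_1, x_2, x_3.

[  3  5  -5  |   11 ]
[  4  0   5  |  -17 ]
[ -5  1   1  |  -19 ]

(2, -4, -5)

Forward elimination on [A|b]:
R2 <- R2 - (4/3)*R1:  [     0  -20/3   35/3  -95/3 ]
R3 <- R3 - (-5/3)*R1:  [     0   28/3  -22/3   -2/3 ]
R3 <- R3 - (-7/5)*R2:  [   0    0    9  -45 ]
Row echelon form:
[ 3      5    -5  |     11 ]
[ 0  -20/3  35/3  |  -95/3 ]
[ 0      0     9  |    -45 ]
Back-substitution:
x_3 = (-45) / 9 = -5
x_2 = (-95/3 - (35/3)*(-5)) / (-20/3) = -4
x_1 = (11 - (5)*(-4) - (-5)*(-5)) / 3 = 2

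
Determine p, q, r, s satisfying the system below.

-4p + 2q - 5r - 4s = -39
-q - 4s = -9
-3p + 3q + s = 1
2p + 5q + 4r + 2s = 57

Forward elimination on [A|b]:
R3 <- R3 - (3/4)*R1:  [     0    3/2   15/4      4  121/4 ]
R4 <- R4 - (-1/2)*R1:  [    0     6   3/2     0  75/2 ]
R3 <- R3 - (-3/2)*R2:  [    0     0  15/4    -2  67/4 ]
R4 <- R4 - (-6)*R2:  [     0      0    3/2    -24  -33/2 ]
R4 <- R4 - (2/5)*R3:  [      0       0       0  -116/5  -116/5 ]
Row echelon form:
[ -4   2    -5      -4  |     -39 ]
[  0  -1     0      -4  |      -9 ]
[  0   0  15/4      -2  |    67/4 ]
[  0   0     0  -116/5  |  -116/5 ]
Back-substitution:
s = (-116/5) / (-116/5) = 1
r = (67/4 - (-2)*(1)) / (15/4) = 5
q = (-9 - (-4)*(1)) / -1 = 5
p = (-39 - (2)*(5) - (-5)*(5) - (-4)*(1)) / -4 = 5

(5, 5, 5, 1)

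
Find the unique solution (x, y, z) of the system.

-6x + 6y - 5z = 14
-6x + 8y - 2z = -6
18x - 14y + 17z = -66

Forward elimination on [A|b]:
R2 <- R2 - (1)*R1:  [   0    2    3  -20 ]
R3 <- R3 - (-3)*R1:  [   0    4    2  -24 ]
R3 <- R3 - (2)*R2:  [  0   0  -4  16 ]
Row echelon form:
[ -6  6  -5  |   14 ]
[  0  2   3  |  -20 ]
[  0  0  -4  |   16 ]
Back-substitution:
z = (16) / -4 = -4
y = (-20 - (3)*(-4)) / 2 = -4
x = (14 - (6)*(-4) - (-5)*(-4)) / -6 = -3

(-3, -4, -4)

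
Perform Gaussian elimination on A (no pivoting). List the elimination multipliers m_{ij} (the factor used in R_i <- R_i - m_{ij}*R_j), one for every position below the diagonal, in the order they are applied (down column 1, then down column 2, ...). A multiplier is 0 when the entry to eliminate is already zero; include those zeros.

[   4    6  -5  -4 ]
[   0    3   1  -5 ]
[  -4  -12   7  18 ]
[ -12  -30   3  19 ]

multipliers: 0, -1, -3, -2, -4, -2

Forward elimination:
R2: entry in column 1 is already 0 -> m_{21} = 0 (no row operation needed)
R3 <- R3 - (-1)*R1:  [  0  -6   2  14 ]
R4 <- R4 - (-3)*R1:  [   0  -12  -12    7 ]
R3 <- R3 - (-2)*R2:  [ 0  0  4  4 ]
R4 <- R4 - (-4)*R2:  [   0    0   -8  -13 ]
R4 <- R4 - (-2)*R3:  [  0   0   0  -5 ]
Multipliers (in order of application): m_{21} = 0, m_{31} = -1, m_{41} = -3, m_{32} = -2, m_{42} = -4, m_{43} = -2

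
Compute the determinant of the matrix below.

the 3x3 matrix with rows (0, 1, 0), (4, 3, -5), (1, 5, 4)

det(A) = -21

Forward elimination:
R1 <-> R2   (pivot in column 1 was zero)
[ 4  3  -5 ]
[ 0  1   0 ]
[ 1  5   4 ]
R3 <- R3 - (1/4)*R1:  [    0  17/4  21/4 ]
R3 <- R3 - (17/4)*R2:  [    0     0  21/4 ]
Upper-triangular form:
[ 4  3    -5 ]
[ 0  1     0 ]
[ 0  0  21/4 ]
det(A) = (-1)^1 * (4) * (1) * (21/4) = -21  (1 row swap -> sign -1)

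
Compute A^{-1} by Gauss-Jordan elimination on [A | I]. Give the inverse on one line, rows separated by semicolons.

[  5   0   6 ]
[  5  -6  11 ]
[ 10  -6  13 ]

Gauss-Jordan on [A | I]:
R1 <- (1/5)*R1:  [   1    0  6/5  |  1/5    0    0 ]
R2 <- R2 - (5)*R1:  [  0  -6   5  |  -1   1   0 ]
R3 <- R3 - (10)*R1:  [  0  -6   1  |  -2   0   1 ]
R2 <- (1/-6)*R2:  [    0     1  -5/6  |   1/6  -1/6     0 ]
R3 <- R3 - (-6)*R2:  [  0   0  -4  |  -1  -1   1 ]
R3 <- (1/-4)*R3:  [    0     0     1  |   1/4   1/4  -1/4 ]
R1 <- R1 - (6/5)*R3:  [     1      0      0  |  -1/10  -3/10   3/10 ]
R2 <- R2 - (-5/6)*R3:  [     0      1      0  |    3/8   1/24  -5/24 ]
Right block of [I | A^{-1}] is the inverse:
[ -1/10  -3/10   3/10 ]
[   3/8   1/24  -5/24 ]
[   1/4    1/4   -1/4 ]

inverse = [-1/10 -3/10 3/10; 3/8 1/24 -5/24; 1/4 1/4 -1/4]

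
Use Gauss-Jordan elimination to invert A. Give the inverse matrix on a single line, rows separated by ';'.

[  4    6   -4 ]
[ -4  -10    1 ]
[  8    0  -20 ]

Gauss-Jordan on [A | I]:
R1 <- (1/4)*R1:  [   1  3/2   -1  |  1/4    0    0 ]
R2 <- R2 - (-4)*R1:  [  0  -4  -3  |   1   1   0 ]
R3 <- R3 - (8)*R1:  [   0  -12  -12  |   -2    0    1 ]
R2 <- (1/-4)*R2:  [    0     1   3/4  |  -1/4  -1/4     0 ]
R1 <- R1 - (3/2)*R2:  [     1      0  -17/8  |    5/8    3/8      0 ]
R3 <- R3 - (-12)*R2:  [  0   0  -3  |  -5  -3   1 ]
R3 <- (1/-3)*R3:  [    0     0     1  |   5/3     1  -1/3 ]
R1 <- R1 - (-17/8)*R3:  [      1       0       0  |    25/6     5/2  -17/24 ]
R2 <- R2 - (3/4)*R3:  [    0     1     0  |  -3/2    -1   1/4 ]
Right block of [I | A^{-1}] is the inverse:
[ 25/6  5/2  -17/24 ]
[ -3/2   -1     1/4 ]
[  5/3    1    -1/3 ]

inverse = [25/6 5/2 -17/24; -3/2 -1 1/4; 5/3 1 -1/3]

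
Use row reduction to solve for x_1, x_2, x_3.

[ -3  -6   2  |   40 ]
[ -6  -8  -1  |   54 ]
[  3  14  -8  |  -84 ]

Forward elimination on [A|b]:
R2 <- R2 - (2)*R1:  [   0    4   -5  -26 ]
R3 <- R3 - (-1)*R1:  [   0    8   -6  -44 ]
R3 <- R3 - (2)*R2:  [ 0  0  4  8 ]
Row echelon form:
[ -3  -6   2  |   40 ]
[  0   4  -5  |  -26 ]
[  0   0   4  |    8 ]
Back-substitution:
x_3 = (8) / 4 = 2
x_2 = (-26 - (-5)*(2)) / 4 = -4
x_1 = (40 - (-6)*(-4) - (2)*(2)) / -3 = -4

(-4, -4, 2)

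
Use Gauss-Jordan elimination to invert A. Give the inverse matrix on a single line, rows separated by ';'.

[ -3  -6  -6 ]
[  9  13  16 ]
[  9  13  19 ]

inverse = [13/15 4/5 -2/5; -3/5 -1/15 -2/15; 0 -1/3 1/3]

Gauss-Jordan on [A | I]:
R1 <- (1/-3)*R1:  [    1     2     2  |  -1/3     0     0 ]
R2 <- R2 - (9)*R1:  [  0  -5  -2  |   3   1   0 ]
R3 <- R3 - (9)*R1:  [  0  -5   1  |   3   0   1 ]
R2 <- (1/-5)*R2:  [    0     1   2/5  |  -3/5  -1/5     0 ]
R1 <- R1 - (2)*R2:  [     1      0    6/5  |  13/15    2/5      0 ]
R3 <- R3 - (-5)*R2:  [  0   0   3  |   0  -1   1 ]
R3 <- (1/3)*R3:  [    0     0     1  |     0  -1/3   1/3 ]
R1 <- R1 - (6/5)*R3:  [     1      0      0  |  13/15    4/5   -2/5 ]
R2 <- R2 - (2/5)*R3:  [     0      1      0  |   -3/5  -1/15  -2/15 ]
Right block of [I | A^{-1}] is the inverse:
[ 13/15    4/5   -2/5 ]
[  -3/5  -1/15  -2/15 ]
[     0   -1/3    1/3 ]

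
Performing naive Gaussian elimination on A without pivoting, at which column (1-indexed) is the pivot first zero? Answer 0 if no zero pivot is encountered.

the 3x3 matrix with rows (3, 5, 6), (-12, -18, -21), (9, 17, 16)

first zero-pivot column = 0

Naive forward elimination:
R2 <- R2 - (-4)*R1:  [ 0  2  3 ]
R3 <- R3 - (3)*R1:  [  0   2  -2 ]
R3 <- R3 - (1)*R2:  [  0   0  -5 ]
All pivots nonzero; naive elimination completes without hitting a zero pivot.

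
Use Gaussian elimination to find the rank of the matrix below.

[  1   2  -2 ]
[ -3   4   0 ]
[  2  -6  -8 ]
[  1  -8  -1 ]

rank(A) = 3

Row reduction:
R2 <- R2 - (-3)*R1:  [  0  10  -6 ]
R3 <- R3 - (2)*R1:  [   0  -10   -4 ]
R4 <- R4 - (1)*R1:  [   0  -10    1 ]
R3 <- R3 - (-1)*R2:  [   0    0  -10 ]
R4 <- R4 - (-1)*R2:  [  0   0  -5 ]
R4 <- R4 - (1/2)*R3:  [ 0  0  0 ]
Row echelon form:
[ 1   2   -2 ]
[ 0  10   -6 ]
[ 0   0  -10 ]
[ 0   0    0 ]
Nonzero rows / pivot columns: 3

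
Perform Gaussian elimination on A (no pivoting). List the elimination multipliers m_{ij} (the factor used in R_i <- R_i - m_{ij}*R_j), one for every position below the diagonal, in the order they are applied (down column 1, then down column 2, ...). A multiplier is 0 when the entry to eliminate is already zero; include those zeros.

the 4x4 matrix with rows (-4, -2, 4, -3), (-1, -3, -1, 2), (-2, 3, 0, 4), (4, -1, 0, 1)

multipliers: 1/4, 1/2, -1, -8/5, 6/5, -16/13

Forward elimination:
R2 <- R2 - (1/4)*R1:  [    0  -5/2    -2  11/4 ]
R3 <- R3 - (1/2)*R1:  [    0     4    -2  11/2 ]
R4 <- R4 - (-1)*R1:  [  0  -3   4  -2 ]
R3 <- R3 - (-8/5)*R2:  [     0      0  -26/5  99/10 ]
R4 <- R4 - (6/5)*R2:  [      0       0    32/5  -53/10 ]
R4 <- R4 - (-16/13)*R3:  [      0       0       0  179/26 ]
Multipliers (in order of application): m_{21} = 1/4, m_{31} = 1/2, m_{41} = -1, m_{32} = -8/5, m_{42} = 6/5, m_{43} = -16/13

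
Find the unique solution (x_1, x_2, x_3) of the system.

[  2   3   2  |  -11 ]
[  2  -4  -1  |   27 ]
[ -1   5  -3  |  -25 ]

Forward elimination on [A|b]:
R2 <- R2 - (1)*R1:  [  0  -7  -3  38 ]
R3 <- R3 - (-1/2)*R1:  [     0   13/2     -2  -61/2 ]
R3 <- R3 - (-13/14)*R2:  [      0       0  -67/14   67/14 ]
Row echelon form:
[ 2   3       2  |    -11 ]
[ 0  -7      -3  |     38 ]
[ 0   0  -67/14  |  67/14 ]
Back-substitution:
x_3 = (67/14) / (-67/14) = -1
x_2 = (38 - (-3)*(-1)) / -7 = -5
x_1 = (-11 - (3)*(-5) - (2)*(-1)) / 2 = 3

(3, -5, -1)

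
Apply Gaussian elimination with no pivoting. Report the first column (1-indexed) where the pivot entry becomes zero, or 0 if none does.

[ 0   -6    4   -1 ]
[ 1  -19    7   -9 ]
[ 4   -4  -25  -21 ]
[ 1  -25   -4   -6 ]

first zero-pivot column = 1

Naive forward elimination:
Pivot entry (1,1) is zero but row 2 has 1 in column 1 -> naive elimination stops; a row interchange (e.g. R1 <-> R2) would be required here.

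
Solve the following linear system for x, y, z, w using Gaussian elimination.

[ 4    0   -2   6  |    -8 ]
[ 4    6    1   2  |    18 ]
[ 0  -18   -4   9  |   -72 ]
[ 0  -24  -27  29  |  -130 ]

(1, 3, 0, -2)

Forward elimination on [A|b]:
R2 <- R2 - (1)*R1:  [  0   6   3  -4  26 ]
R3 <- R3 - (-3)*R2:  [  0   0   5  -3   6 ]
R4 <- R4 - (-4)*R2:  [   0    0  -15   13  -26 ]
R4 <- R4 - (-3)*R3:  [  0   0   0   4  -8 ]
Row echelon form:
[ 4  0  -2   6  |  -8 ]
[ 0  6   3  -4  |  26 ]
[ 0  0   5  -3  |   6 ]
[ 0  0   0   4  |  -8 ]
Back-substitution:
w = (-8) / 4 = -2
z = (6 - (-3)*(-2)) / 5 = 0
y = (26 - (3)*(0) - (-4)*(-2)) / 6 = 3
x = (-8 - (-2)*(0) - (6)*(-2)) / 4 = 1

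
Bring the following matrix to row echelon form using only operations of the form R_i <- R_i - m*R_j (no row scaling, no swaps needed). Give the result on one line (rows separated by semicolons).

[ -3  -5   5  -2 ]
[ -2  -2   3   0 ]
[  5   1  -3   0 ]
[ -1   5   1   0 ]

Forward elimination:
R2 <- R2 - (2/3)*R1:  [    0   4/3  -1/3   4/3 ]
R3 <- R3 - (-5/3)*R1:  [     0  -22/3   16/3  -10/3 ]
R4 <- R4 - (1/3)*R1:  [    0  20/3  -2/3   2/3 ]
R3 <- R3 - (-11/2)*R2:  [   0    0  7/2    4 ]
R4 <- R4 - (5)*R2:  [  0   0   1  -6 ]
R4 <- R4 - (2/7)*R3:  [     0      0      0  -50/7 ]
Row echelon form:
[ -3   -5     5     -2 ]
[  0  4/3  -1/3    4/3 ]
[  0    0   7/2      4 ]
[  0    0     0  -50/7 ]

REF = [-3 -5 5 -2; 0 4/3 -1/3 4/3; 0 0 7/2 4; 0 0 0 -50/7]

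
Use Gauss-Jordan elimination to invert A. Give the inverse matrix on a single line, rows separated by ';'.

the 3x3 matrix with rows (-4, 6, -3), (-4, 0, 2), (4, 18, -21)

inverse = [3/8 -3/4 -1/8; 19/24 -1 -5/24; 3/4 -1 -1/4]

Gauss-Jordan on [A | I]:
R1 <- (1/-4)*R1:  [    1  -3/2   3/4  |  -1/4     0     0 ]
R2 <- R2 - (-4)*R1:  [  0  -6   5  |  -1   1   0 ]
R3 <- R3 - (4)*R1:  [   0   24  -24  |    1    0    1 ]
R2 <- (1/-6)*R2:  [    0     1  -5/6  |   1/6  -1/6     0 ]
R1 <- R1 - (-3/2)*R2:  [    1     0  -1/2  |     0  -1/4     0 ]
R3 <- R3 - (24)*R2:  [  0   0  -4  |  -3   4   1 ]
R3 <- (1/-4)*R3:  [    0     0     1  |   3/4    -1  -1/4 ]
R1 <- R1 - (-1/2)*R3:  [    1     0     0  |   3/8  -3/4  -1/8 ]
R2 <- R2 - (-5/6)*R3:  [     0      1      0  |  19/24     -1  -5/24 ]
Right block of [I | A^{-1}] is the inverse:
[   3/8  -3/4   -1/8 ]
[ 19/24    -1  -5/24 ]
[   3/4    -1   -1/4 ]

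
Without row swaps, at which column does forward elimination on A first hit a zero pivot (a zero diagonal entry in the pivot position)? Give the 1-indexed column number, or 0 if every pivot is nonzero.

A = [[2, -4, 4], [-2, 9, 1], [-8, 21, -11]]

first zero-pivot column = 3

Naive forward elimination:
R2 <- R2 - (-1)*R1:  [ 0  5  5 ]
R3 <- R3 - (-4)*R1:  [ 0  5  5 ]
R3 <- R3 - (1)*R2:  [ 0  0  0 ]
Matrix at this point:
[ 2  -4  4 ]
[ 0   5  5 ]
[ 0   0  0 ]
Pivot entry (3,3) in the last row is zero and there are no rows below to swap with -> zero pivot in column 3 (A is singular).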